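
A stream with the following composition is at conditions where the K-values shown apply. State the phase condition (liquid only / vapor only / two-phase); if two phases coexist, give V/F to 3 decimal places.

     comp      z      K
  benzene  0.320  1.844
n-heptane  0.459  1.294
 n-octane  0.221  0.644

ΣzᵢKᵢ = 1.326; Σzᵢ/Kᵢ = 0.871.
Since Σzᵢ/Kᵢ < 1 the mixture is above its dew point — single vapor phase.

vapor only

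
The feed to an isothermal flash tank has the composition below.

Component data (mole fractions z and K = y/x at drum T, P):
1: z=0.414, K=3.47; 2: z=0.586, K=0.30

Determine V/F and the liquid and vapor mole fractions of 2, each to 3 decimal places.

V/F = 0.354, x_2 = 0.779, y_2 = 0.234

Material balance + equilibrium reduce to Σ zᵢ(Kᵢ−1)/(1+V/F(Kᵢ−1)) = 0.
Check two-phase: ΣzᵢKᵢ = 1.612 > 1 and Σzᵢ/Kᵢ = 2.073 > 1, so g(0) = 0.612 > 0 and g(1) = -1.073 < 0.
Binary case is linear: z₁(K₁−1)(1+V/F(K₂−1)) + z₂(K₂−1)(1+V/F(K₁−1)) = 0
⇒ V/F = [z₁(K₁−1)+z₂(K₂−1)] / [−(K₁−1)(K₂−1)] = 0.6124/1.7290 = 0.354
Compositions from xᵢ = zᵢ/(1+V/F(Kᵢ−1)), yᵢ = Kᵢxᵢ:
  1: x = 0.221, y = 0.766
  2: x = 0.779, y = 0.234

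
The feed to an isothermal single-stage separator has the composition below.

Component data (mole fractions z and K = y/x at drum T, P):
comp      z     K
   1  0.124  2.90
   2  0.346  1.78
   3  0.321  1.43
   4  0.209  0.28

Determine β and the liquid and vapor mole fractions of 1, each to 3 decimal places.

β = 0.809, x_1 = 0.049, y_1 = 0.142

Rachford–Rice: g(β) = Σ zᵢ(Kᵢ−1)/(1+β(Kᵢ−1)) = 0.
Check two-phase: ΣzᵢKᵢ = 1.493 > 1 and Σzᵢ/Kᵢ = 1.208 > 1, so g(0) = 0.493 > 0 and g(1) = -0.208 < 0.
Newton–Raphson from β = 0.5:
  β = 0.500: g = 0.1935, g' = -0.531 → β = 0.864
  β = 0.864: g = -0.0472, g' = -0.930 → β = 0.813
  β = 0.813: g = -0.0032, g' = -0.811 → β = 0.809
Converged at β = 0.809.
Compositions from xᵢ = zᵢ/(1+β(Kᵢ−1)), yᵢ = Kᵢxᵢ:
  1: x = 0.049, y = 0.142
  2: x = 0.212, y = 0.378
  3: x = 0.238, y = 0.341
  4: x = 0.501, y = 0.140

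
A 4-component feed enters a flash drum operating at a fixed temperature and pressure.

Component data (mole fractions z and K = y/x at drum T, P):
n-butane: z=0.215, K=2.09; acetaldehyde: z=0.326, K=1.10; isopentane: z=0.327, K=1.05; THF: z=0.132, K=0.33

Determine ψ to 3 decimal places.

Let ψ = V/F and solve Σ zᵢ(Kᵢ−1)/(1+ψ(Kᵢ−1)) = 0.
g(0) = ΣzᵢKᵢ − 1 = 0.195 and g(1) = 1 − Σzᵢ/Kᵢ = -0.111, so a root lies in (0, 1).
Iterate (Newton) starting at ψ = 0.5:
  ψ = 0.500: g = 0.0657, g' = -0.245 → ψ = 0.768
  ψ = 0.768: g = -0.0087, g' = -0.331 → ψ = 0.742
  ψ = 0.742: g = -0.0002, g' = -0.316 → ψ = 0.741
Converged at ψ = 0.741.

ψ = 0.741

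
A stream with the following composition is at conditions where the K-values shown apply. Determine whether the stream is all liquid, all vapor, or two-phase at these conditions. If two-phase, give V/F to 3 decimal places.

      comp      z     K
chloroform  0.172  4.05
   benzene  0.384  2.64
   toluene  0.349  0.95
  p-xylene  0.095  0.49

ΣzᵢKᵢ = 2.088; Σzᵢ/Kᵢ = 0.749.
Since Σzᵢ/Kᵢ < 1 the mixture is above its dew point — single vapor phase.

all vapor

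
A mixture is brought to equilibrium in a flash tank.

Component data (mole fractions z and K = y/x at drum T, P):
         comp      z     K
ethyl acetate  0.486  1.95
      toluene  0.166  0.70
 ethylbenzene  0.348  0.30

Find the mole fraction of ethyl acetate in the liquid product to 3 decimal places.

Newton iteration, β⁰ = 0.6:
  β = 0.600: g = -0.1867, g' = -0.707 → β = 0.336
  β = 0.336: g = -0.0239, g' = -0.562 → β = 0.293
Converged at β = 0.293.
Compositions from xᵢ = zᵢ/(1+β(Kᵢ−1)), yᵢ = Kᵢxᵢ:
  ethyl acetate: x = 0.380, y = 0.741
  toluene: x = 0.182, y = 0.127
  ethylbenzene: x = 0.438, y = 0.131

x_ethyl acetate = 0.380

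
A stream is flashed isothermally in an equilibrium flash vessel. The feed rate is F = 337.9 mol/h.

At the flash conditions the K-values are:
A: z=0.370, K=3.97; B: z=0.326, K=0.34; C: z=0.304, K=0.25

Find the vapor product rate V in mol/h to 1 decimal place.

V = 105.9 mol/h

Rachford–Rice: g(β) = Σ zᵢ(Kᵢ−1)/(1+β(Kᵢ−1)) = 0.
g(0) = ΣzᵢKᵢ − 1 = 0.656 and g(1) = 1 − Σzᵢ/Kᵢ = -1.268, so a root lies in (0, 1).
Iterate (Newton) starting at β = 0.5:
  β = 0.500: g = -0.2437, g' = -1.283 → β = 0.310
  β = 0.310: g = 0.0046, g' = -1.399 → β = 0.313
Converged at β = 0.313.
Then V = β·F = 0.3133·337.9 = 105.9 mol/h and L = F − V = 232.0 mol/h.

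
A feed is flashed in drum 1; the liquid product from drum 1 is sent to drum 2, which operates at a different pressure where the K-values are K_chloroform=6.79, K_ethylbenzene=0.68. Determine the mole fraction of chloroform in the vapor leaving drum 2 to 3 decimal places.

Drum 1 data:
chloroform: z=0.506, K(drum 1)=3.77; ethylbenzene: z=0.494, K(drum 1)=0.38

y_chloroform (drum 2) = 0.356

Drum 1:
Rachford–Rice: g(ψ₁) = Σ zᵢ(Kᵢ−1)/(1+ψ₁(Kᵢ−1)) = 0.
Check two-phase: ΣzᵢKᵢ = 2.095 > 1 and Σzᵢ/Kᵢ = 1.434 > 1, so g(0) = 1.095 > 0 and g(1) = -0.434 < 0.
Binary case is linear: z₁(K₁−1)(1+ψ₁(K₂−1)) + z₂(K₂−1)(1+ψ₁(K₁−1)) = 0
⇒ ψ₁ = [z₁(K₁−1)+z₂(K₂−1)] / [−(K₁−1)(K₂−1)] = 1.0953/1.7174 = 0.638
Drum-1 compositions:
  chloroform: x = 0.183, y = 0.689
  ethylbenzene: x = 0.817, y = 0.311
Drum-2 feed = drum-1 liquid: z₂ = (0.1829, 0.8171).
Drum 2:
Rachford–Rice: g(ψ₂) = Σ zᵢ(Kᵢ−1)/(1+ψ₂(Kᵢ−1)) = 0.
Feasibility: ΣzᵢKᵢ = 1.797, Σzᵢ/Kᵢ = 1.229 — both > 1, two phases present.
Binary case is linear: z₁(K₁−1)(1+ψ₂(K₂−1)) + z₂(K₂−1)(1+ψ₂(K₁−1)) = 0
⇒ ψ₂ = [z₁(K₁−1)+z₂(K₂−1)] / [−(K₁−1)(K₂−1)] = 0.7975/1.8528 = 0.430
  chloroform: x = 0.052, y = 0.356
  ethylbenzene: x = 0.948, y = 0.644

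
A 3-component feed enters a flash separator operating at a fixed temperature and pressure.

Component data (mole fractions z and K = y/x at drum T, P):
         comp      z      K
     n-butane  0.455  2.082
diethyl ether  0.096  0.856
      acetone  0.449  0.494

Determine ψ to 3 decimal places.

ψ = 0.501

Rachford–Rice: g(ψ) = Σ zᵢ(Kᵢ−1)/(1+ψ(Kᵢ−1)) = 0.
g(0) = ΣzᵢKᵢ − 1 = 0.251 and g(1) = 1 − Σzᵢ/Kᵢ = -0.240, so a root lies in (0, 1).
Iterate (Newton) starting at ψ = 0.62:
  ψ = 0.620: g = -0.0516, g' = -0.437 → ψ = 0.502
  ψ = 0.502: g = -0.0004, g' = -0.433 → ψ = 0.501
Converged at ψ = 0.501.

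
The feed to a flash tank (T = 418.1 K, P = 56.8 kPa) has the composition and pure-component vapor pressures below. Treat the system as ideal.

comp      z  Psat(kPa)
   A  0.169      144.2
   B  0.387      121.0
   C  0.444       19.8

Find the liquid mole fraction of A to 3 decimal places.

Raoult's law: Kᵢ = Pᵢˢᵃᵗ/P = Pᵢˢᵃᵗ/56.8.
  K_A = 144.2/56.8 = 2.53873, K_B = 121.0/56.8 = 2.13028, K_C = 19.8/56.8 = 0.34859
Newton–Raphson from ψ = 0.5:
  ψ = 0.500: g = -0.0025, g' = -0.744 → ψ = 0.497
Converged at ψ = 0.497.
Compositions from xᵢ = zᵢ/(1+ψ(Kᵢ−1)), yᵢ = Kᵢxᵢ:
  A: x = 0.096, y = 0.243
  B: x = 0.248, y = 0.528
  C: x = 0.656, y = 0.229

x_A = 0.096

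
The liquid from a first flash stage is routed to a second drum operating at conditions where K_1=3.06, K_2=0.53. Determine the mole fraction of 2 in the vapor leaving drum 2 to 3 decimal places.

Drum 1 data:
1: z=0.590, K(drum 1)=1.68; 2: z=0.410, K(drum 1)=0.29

y_2 (drum 2) = 0.432

Drum 1:
Rachford–Rice: g(ψ₁) = Σ zᵢ(Kᵢ−1)/(1+ψ₁(Kᵢ−1)) = 0.
g(0) = ΣzᵢKᵢ − 1 = 0.110 and g(1) = 1 − Σzᵢ/Kᵢ = -0.765, so a root lies in (0, 1).
Newton iteration, ψ₁⁰ = 0.5:
  ψ₁ = 0.500: g = -0.1519, g' = -0.649 → ψ₁ = 0.266
  ψ₁ = 0.266: g = -0.0190, g' = -0.510 → ψ₁ = 0.228
Converged at ψ₁ = 0.228.
Drum-1 compositions:
  1: x = 0.511, y = 0.858
  2: x = 0.489, y = 0.142
Drum-2 feed = drum-1 liquid: z₂ = (0.5108, 0.4892).
Drum 2:
Rachford–Rice: g(ψ₂) = Σ zᵢ(Kᵢ−1)/(1+ψ₂(Kᵢ−1)) = 0.
Feasibility: ΣzᵢKᵢ = 1.822, Σzᵢ/Kᵢ = 1.090 — both > 1, two phases present.
Binary case is linear: z₁(K₁−1)(1+ψ₂(K₂−1)) + z₂(K₂−1)(1+ψ₂(K₁−1)) = 0
⇒ ψ₂ = [z₁(K₁−1)+z₂(K₂−1)] / [−(K₁−1)(K₂−1)] = 0.8223/0.9682 = 0.849
  1: x = 0.186, y = 0.568
  2: x = 0.814, y = 0.432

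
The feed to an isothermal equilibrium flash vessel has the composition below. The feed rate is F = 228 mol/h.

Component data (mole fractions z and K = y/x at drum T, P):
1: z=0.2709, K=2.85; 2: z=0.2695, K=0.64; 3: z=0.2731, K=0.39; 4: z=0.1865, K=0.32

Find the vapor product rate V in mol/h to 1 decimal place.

Let ψ = V/F and solve Σ zᵢ(Kᵢ−1)/(1+ψ(Kᵢ−1)) = 0.
Check two-phase: ΣzᵢKᵢ = 1.1107 > 1 and Σzᵢ/Kᵢ = 1.7992 > 1, so g(0) = 0.1107 > 0 and g(1) = -0.7992 < 0.
Newton iteration, ψ⁰ = 0.3:
  ψ = 0.3000: g = -0.14970, g' = -0.7157 → ψ = 0.0908
  ψ = 0.0908: g = 0.01724, g' = -0.9288 → ψ = 0.1094
  ψ = 0.1094: g = 0.00030, g' = -0.8965 → ψ = 0.1097
Converged at ψ = 0.1097.
Then V = ψ·F = 0.1097·228 = 25.0 mol/h and L = F − V = 203.0 mol/h.

V = 25.0 mol/h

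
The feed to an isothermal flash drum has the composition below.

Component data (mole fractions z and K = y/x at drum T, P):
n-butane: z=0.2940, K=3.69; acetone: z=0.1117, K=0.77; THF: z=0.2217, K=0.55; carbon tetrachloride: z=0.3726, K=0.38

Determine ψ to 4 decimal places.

ψ = 0.3118

Let ψ = V/F and solve Σ zᵢ(Kᵢ−1)/(1+ψ(Kᵢ−1)) = 0.
Check two-phase: ΣzᵢKᵢ = 1.4344 > 1 and Σzᵢ/Kᵢ = 1.6084 > 1, so g(0) = 0.4344 > 0 and g(1) = -0.6084 < 0.
Newton iteration, ψ⁰ = 0.4:
  ψ = 0.4000: g = -0.07620, g' = -0.8208 → ψ = 0.3072
  ψ = 0.3072: g = 0.00428, g' = -0.9237 → ψ = 0.3118
Converged at ψ = 0.3118.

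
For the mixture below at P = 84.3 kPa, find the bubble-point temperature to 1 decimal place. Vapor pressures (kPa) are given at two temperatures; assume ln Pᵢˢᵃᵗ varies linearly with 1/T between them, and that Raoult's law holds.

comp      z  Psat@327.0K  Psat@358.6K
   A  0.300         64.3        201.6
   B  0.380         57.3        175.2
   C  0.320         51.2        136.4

T = 337.5 K

Bubble-point temperature: ΣzᵢPᵢˢᵃᵗ(T) = P. Interpolate ln Pᵢˢᵃᵗ = aᵢ + bᵢ/T.
  T = 327.0 K: ΣzᵢPᵢˢᵃᵗ = 57.45 kPa
  T = 358.6 K: ΣzᵢPᵢˢᵃᵗ = 170.70 kPa
  T = 342.8 K: ΣzᵢPᵢˢᵃᵗ = 101.49 kPa
  T = 334.9 K: ΣzᵢPᵢˢᵃᵗ = 76.86 kPa
  T = 338.9 K: ΣzᵢPᵢˢᵃᵗ = 88.61 kPa
  T = 336.9 K: ΣzᵢPᵢˢᵃᵗ = 82.56 kPa
Interpolating between 336.9 K and 338.9 K gives T ≈ 337.5 K.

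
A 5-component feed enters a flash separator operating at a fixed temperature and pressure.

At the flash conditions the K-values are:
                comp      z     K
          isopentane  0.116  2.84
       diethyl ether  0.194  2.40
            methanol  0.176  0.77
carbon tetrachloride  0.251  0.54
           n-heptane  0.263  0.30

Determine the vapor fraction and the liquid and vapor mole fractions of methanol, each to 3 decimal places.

Newton iteration, ψ⁰ = 0.5:
  ψ = 0.500: g = -0.2080, g' = -0.645 → ψ = 0.177
  ψ = 0.177: g = 0.0004, g' = -0.708 → ψ = 0.178
Converged at ψ = 0.178.
Compositions from xᵢ = zᵢ/(1+ψ(Kᵢ−1)), yᵢ = Kᵢxᵢ:
  isopentane: x = 0.087, y = 0.248
  diethyl ether: x = 0.155, y = 0.373
  methanol: x = 0.184, y = 0.141
  carbon tetrachloride: x = 0.273, y = 0.148
  n-heptane: x = 0.300, y = 0.090

ψ = 0.178, x_methanol = 0.184, y_methanol = 0.141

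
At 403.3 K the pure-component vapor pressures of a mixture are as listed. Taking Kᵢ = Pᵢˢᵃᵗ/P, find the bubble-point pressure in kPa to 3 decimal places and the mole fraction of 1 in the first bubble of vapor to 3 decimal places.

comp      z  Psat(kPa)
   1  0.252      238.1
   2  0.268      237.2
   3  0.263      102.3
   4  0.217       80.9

At the bubble point ψ → 0, so ΣzᵢKᵢ = 1 with Kᵢ = Pᵢˢᵃᵗ/P ⇒ P = ΣzᵢPᵢˢᵃᵗ.
P = 0.252·238.1 + 0.268·237.2 + 0.263·102.3 + 0.217·80.9 = 168.031 kPa
yᵢ = zᵢPᵢˢᵃᵗ/P ⇒ y_1 = 0.252·238.1/168.031 = 0.357

Pbub = 168.031 kPa, y_1 = 0.357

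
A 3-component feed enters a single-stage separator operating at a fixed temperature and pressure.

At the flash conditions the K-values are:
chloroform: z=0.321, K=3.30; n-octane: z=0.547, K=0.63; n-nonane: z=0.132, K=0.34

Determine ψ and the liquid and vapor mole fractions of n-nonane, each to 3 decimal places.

Material balance + equilibrium reduce to Σ zᵢ(Kᵢ−1)/(1+ψ(Kᵢ−1)) = 0.
Check two-phase: ΣzᵢKᵢ = 1.449 > 1 and Σzᵢ/Kᵢ = 1.354 > 1, so g(0) = 0.449 > 0 and g(1) = -0.354 < 0.
Newton iteration, ψ⁰ = 0.43:
  ψ = 0.430: g = 0.0089, g' = -0.647 → ψ = 0.444
Converged at ψ = 0.444.
Compositions from xᵢ = zᵢ/(1+ψ(Kᵢ−1)), yᵢ = Kᵢxᵢ:
  chloroform: x = 0.159, y = 0.524
  n-octane: x = 0.654, y = 0.412
  n-nonane: x = 0.187, y = 0.063

ψ = 0.444, x_n-nonane = 0.187, y_n-nonane = 0.063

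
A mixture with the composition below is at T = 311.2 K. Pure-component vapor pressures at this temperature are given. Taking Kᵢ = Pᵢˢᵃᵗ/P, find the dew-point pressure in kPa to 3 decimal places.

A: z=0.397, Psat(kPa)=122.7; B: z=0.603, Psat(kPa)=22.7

Pdew = 33.558 kPa

At the dew point ψ → 1, so Σzᵢ/Kᵢ = 1 with Kᵢ = Pᵢˢᵃᵗ/P ⇒ 1/P = Σzᵢ/Pᵢˢᵃᵗ.
1/P = 0.397/122.7 + 0.603/22.7 = 0.029799 ⇒ P = 33.558 kPa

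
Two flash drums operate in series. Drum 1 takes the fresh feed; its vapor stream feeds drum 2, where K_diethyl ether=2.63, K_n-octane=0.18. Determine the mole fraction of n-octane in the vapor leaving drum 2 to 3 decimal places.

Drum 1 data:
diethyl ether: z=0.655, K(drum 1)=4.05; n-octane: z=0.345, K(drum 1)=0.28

y_n-octane (drum 2) = 0.120

Drum 1:
Let ψ₁ = V/F and solve Σ zᵢ(Kᵢ−1)/(1+ψ₁(Kᵢ−1)) = 0.
Feasibility: ΣzᵢKᵢ = 2.749, Σzᵢ/Kᵢ = 1.394 — both > 1, two phases present.
Iterate (Newton) starting at ψ₁ = 0.56:
  ψ₁ = 0.560: g = 0.3215, g' = -1.333 → ψ₁ = 0.801
  ψ₁ = 0.801: g = -0.0069, g' = -1.513 → ψ₁ = 0.797
Converged at ψ₁ = 0.797.
Drum-1 compositions:
  diethyl ether: x = 0.191, y = 0.773
  n-octane: x = 0.809, y = 0.227
Drum-2 feed = drum-1 vapor: z₂ = (0.7735, 0.2265).
Drum 2:
Material balance + equilibrium reduce to Σ zᵢ(Kᵢ−1)/(1+ψ₂(Kᵢ−1)) = 0.
Check two-phase: ΣzᵢKᵢ = 2.075 > 1 and Σzᵢ/Kᵢ = 1.553 > 1, so g(0) = 1.075 > 0 and g(1) = -0.553 < 0.
Newton–Raphson from ψ₂ = 0.5:
  ψ₂ = 0.500: g = 0.3798, g' = -1.061 → ψ₂ = 0.858
  ψ₂ = 0.858: g = -0.1006, g' = -2.089 → ψ₂ = 0.810
  ψ₂ = 0.810: g = -0.0092, g' = -1.730 → ψ₂ = 0.804
Converged at ψ₂ = 0.804.
  diethyl ether: x = 0.335, y = 0.880
  n-octane: x = 0.665, y = 0.120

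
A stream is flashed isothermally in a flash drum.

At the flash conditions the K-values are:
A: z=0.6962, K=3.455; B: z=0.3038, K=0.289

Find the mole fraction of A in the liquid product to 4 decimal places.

x_A = 0.2246

Let β = V/F and solve Σ zᵢ(Kᵢ−1)/(1+β(Kᵢ−1)) = 0.
g(0) = ΣzᵢKᵢ − 1 = 1.4932 and g(1) = 1 − Σzᵢ/Kᵢ = -0.2527, so a root lies in (0, 1).
Binary case is linear: z₁(K₁−1)(1+β(K₂−1)) + z₂(K₂−1)(1+β(K₁−1)) = 0
⇒ β = [z₁(K₁−1)+z₂(K₂−1)] / [−(K₁−1)(K₂−1)] = 1.49317/1.74551 = 0.8554
Compositions from xᵢ = zᵢ/(1+β(Kᵢ−1)), yᵢ = Kᵢxᵢ:
  A: x = 0.2246, y = 0.7759
  B: x = 0.7754, y = 0.2241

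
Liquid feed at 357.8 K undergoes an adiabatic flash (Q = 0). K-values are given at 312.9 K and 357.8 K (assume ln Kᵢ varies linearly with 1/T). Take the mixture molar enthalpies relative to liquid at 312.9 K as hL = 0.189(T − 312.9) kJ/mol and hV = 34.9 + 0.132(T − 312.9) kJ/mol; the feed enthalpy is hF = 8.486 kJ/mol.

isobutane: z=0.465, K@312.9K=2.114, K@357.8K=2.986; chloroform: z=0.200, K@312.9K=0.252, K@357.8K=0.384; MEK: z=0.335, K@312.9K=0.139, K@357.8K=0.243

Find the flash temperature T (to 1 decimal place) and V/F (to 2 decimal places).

T = 324.4 K, V/F = 0.18

Adiabatic flash: solve Rachford–Rice at each trial T, then check hF = ψ·hV(T) + (1−ψ)·hL(T).
  T = 312.9 K: K = (2.114, 0.252, 0.139), RR gives ψ = 0.087, H_out = 3.053 kJ/mol
  T = 357.8 K: K = (2.986, 0.384, 0.243), RR gives ψ = 0.389, H_out = 21.053 kJ/mol
  T = 335.4 K: K = (2.543, 0.316, 0.187), RR gives ψ = 0.260, H_out = 13.003 kJ/mol
  T = 324.1 K: K = (2.325, 0.283, 0.162), RR gives ψ = 0.182, H_out = 8.362 kJ/mol
  T = 329.8 K: K = (2.434, 0.299, 0.175), RR gives ψ = 0.223, H_out = 10.772 kJ/mol
  T = 327.0 K: K = (2.380, 0.291, 0.168), RR gives ψ = 0.204, H_out = 9.608 kJ/mol
  T = 325.6 K: K = (2.354, 0.287, 0.165), RR gives ψ = 0.193, H_out = 9.012 kJ/mol
Linear interpolation between T = 324.1 (H_out = 8.362) and T = 325.6 (H_out = 9.012) on hF = 8.486 gives T ≈ 324.4 K, at which ψ = 0.18.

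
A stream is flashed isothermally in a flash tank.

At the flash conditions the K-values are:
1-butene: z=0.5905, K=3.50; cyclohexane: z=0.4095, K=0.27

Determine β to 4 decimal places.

Let β = V/F and solve Σ zᵢ(Kᵢ−1)/(1+β(Kᵢ−1)) = 0.
Feasibility: ΣzᵢKᵢ = 2.1773, Σzᵢ/Kᵢ = 1.6854 — both > 1, two phases present.
Newton iteration, β⁰ = 0.5:
  β = 0.5000: g = 0.18535, g' = -1.2702 → β = 0.6459
  β = 0.6459: g = -0.00108, g' = -1.3211 → β = 0.6451
Converged at β = 0.6451.

β = 0.6451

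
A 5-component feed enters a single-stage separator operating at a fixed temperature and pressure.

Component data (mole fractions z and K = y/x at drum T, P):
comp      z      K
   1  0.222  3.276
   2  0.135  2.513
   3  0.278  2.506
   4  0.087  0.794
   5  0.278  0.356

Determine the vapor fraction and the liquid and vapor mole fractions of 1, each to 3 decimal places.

Material balance + equilibrium reduce to Σ zᵢ(Kᵢ−1)/(1+ψ(Kᵢ−1)) = 0.
g(0) = ΣzᵢKᵢ − 1 = 0.931 and g(1) = 1 − Σzᵢ/Kᵢ = -0.123, so a root lies in (0, 1).
Iterate (Newton) starting at ψ = 0.5:
  ψ = 0.500: g = 0.3074, g' = -0.812 → ψ = 0.878
  ψ = 0.878: g = 0.0023, g' = -0.918 → ψ = 0.881
Converged at ψ = 0.881.
Compositions from xᵢ = zᵢ/(1+ψ(Kᵢ−1)), yᵢ = Kᵢxᵢ:
  1: x = 0.074, y = 0.242
  2: x = 0.058, y = 0.145
  3: x = 0.119, y = 0.299
  4: x = 0.106, y = 0.084
  5: x = 0.642, y = 0.229

ψ = 0.881, x_1 = 0.074, y_1 = 0.242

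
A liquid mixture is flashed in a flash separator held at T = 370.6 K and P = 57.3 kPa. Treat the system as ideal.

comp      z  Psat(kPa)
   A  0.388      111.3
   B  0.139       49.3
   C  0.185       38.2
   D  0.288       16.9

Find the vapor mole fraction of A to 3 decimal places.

Raoult's law: Kᵢ = Pᵢˢᵃᵗ/P = Pᵢˢᵃᵗ/57.3.
  K_A = 111.3/57.3 = 1.94241, K_B = 49.3/57.3 = 0.86038, K_C = 38.2/57.3 = 0.66667, K_D = 16.9/57.3 = 0.29494
Material balance + equilibrium reduce to Σ zᵢ(Kᵢ−1)/(1+V/F(Kᵢ−1)) = 0.
Check two-phase: ΣzᵢKᵢ = 1.082 > 1 and Σzᵢ/Kᵢ = 1.615 > 1, so g(0) = 0.082 > 0 and g(1) = -0.615 < 0.
Iterate (Newton) starting at V/F = 0.41:
  V/F = 0.410: g = -0.1139, g' = -0.493 → V/F = 0.179
  V/F = 0.179: g = -0.0050, g' = -0.466 → V/F = 0.168
Converged at V/F = 0.168.
Compositions from xᵢ = zᵢ/(1+V/F(Kᵢ−1)), yᵢ = Kᵢxᵢ:
  A: x = 0.335, y = 0.650
  B: x = 0.142, y = 0.122
  C: x = 0.196, y = 0.131
  D: x = 0.327, y = 0.096

y_A = 0.650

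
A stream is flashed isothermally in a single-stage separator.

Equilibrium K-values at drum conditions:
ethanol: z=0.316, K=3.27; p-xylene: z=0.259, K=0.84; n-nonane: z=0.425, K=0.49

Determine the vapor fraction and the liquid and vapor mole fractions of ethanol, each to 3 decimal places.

Let ψ = V/F and solve Σ zᵢ(Kᵢ−1)/(1+ψ(Kᵢ−1)) = 0.
Feasibility: ΣzᵢKᵢ = 1.459, Σzᵢ/Kᵢ = 1.272 — both > 1, two phases present.
Newton iteration, ψ⁰ = 0.45:
  ψ = 0.450: g = 0.0289, g' = -0.592 → ψ = 0.499
  ψ = 0.499: g = 0.0007, g' = -0.565 → ψ = 0.500
Converged at ψ = 0.500.
Compositions from xᵢ = zᵢ/(1+ψ(Kᵢ−1)), yᵢ = Kᵢxᵢ:
  ethanol: x = 0.148, y = 0.484
  p-xylene: x = 0.282, y = 0.236
  n-nonane: x = 0.570, y = 0.280

ψ = 0.500, x_ethanol = 0.148, y_ethanol = 0.484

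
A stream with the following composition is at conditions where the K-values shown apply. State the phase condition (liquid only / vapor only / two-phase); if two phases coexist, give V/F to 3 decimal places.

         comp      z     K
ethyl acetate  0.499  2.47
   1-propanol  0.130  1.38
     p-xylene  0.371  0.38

two-phase, V/F = 0.692

ΣzᵢKᵢ = 1.553; Σzᵢ/Kᵢ = 1.273.
Both exceed 1, so a two-phase solution exists.
Rachford–Rice: g(ψ) = Σ zᵢ(Kᵢ−1)/(1+ψ(Kᵢ−1)) = 0.
Iterate (Newton) starting at ψ = 0.69:
  ψ = 0.690: g = 0.0013, g' = -0.713 → ψ = 0.692
Converged at ψ = 0.692.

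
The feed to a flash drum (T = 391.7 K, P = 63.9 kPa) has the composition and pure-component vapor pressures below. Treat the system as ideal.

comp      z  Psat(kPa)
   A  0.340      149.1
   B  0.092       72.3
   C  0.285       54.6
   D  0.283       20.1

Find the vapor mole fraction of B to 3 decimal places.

Raoult's law: Kᵢ = Pᵢˢᵃᵗ/P = Pᵢˢᵃᵗ/63.9.
  K_A = 149.1/63.9 = 2.33333, K_B = 72.3/63.9 = 1.13146, K_C = 54.6/63.9 = 0.85446, K_D = 20.1/63.9 = 0.31455
Rachford–Rice: g(V/F) = Σ zᵢ(Kᵢ−1)/(1+V/F(Kᵢ−1)) = 0.
Feasibility: ΣzᵢKᵢ = 1.230, Σzᵢ/Kᵢ = 1.460 — both > 1, two phases present.
Iterate (Newton) starting at V/F = 0.45:
  V/F = 0.450: g = -0.0301, g' = -0.522 → V/F = 0.392
Converged at V/F = 0.392.
Compositions from xᵢ = zᵢ/(1+V/F(Kᵢ−1)), yᵢ = Kᵢxᵢ:
  A: x = 0.223, y = 0.521
  B: x = 0.087, y = 0.099
  C: x = 0.302, y = 0.258
  D: x = 0.387, y = 0.122

y_B = 0.099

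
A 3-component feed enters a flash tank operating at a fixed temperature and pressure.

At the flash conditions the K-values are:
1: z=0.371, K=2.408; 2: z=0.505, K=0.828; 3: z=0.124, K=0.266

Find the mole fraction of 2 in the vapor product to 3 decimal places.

Material balance + equilibrium reduce to Σ zᵢ(Kᵢ−1)/(1+β(Kᵢ−1)) = 0.
Feasibility: ΣzᵢKᵢ = 1.344, Σzᵢ/Kᵢ = 1.230 — both > 1, two phases present.
Iterate (Newton) starting at β = 0.45:
  β = 0.450: g = 0.0897, g' = -0.442 → β = 0.653
  β = 0.653: g = -0.0005, g' = -0.465 → β = 0.652
Converged at β = 0.652.
Compositions from xᵢ = zᵢ/(1+β(Kᵢ−1)), yᵢ = Kᵢxᵢ:
  1: x = 0.193, y = 0.466
  2: x = 0.569, y = 0.471
  3: x = 0.238, y = 0.063

y_2 = 0.471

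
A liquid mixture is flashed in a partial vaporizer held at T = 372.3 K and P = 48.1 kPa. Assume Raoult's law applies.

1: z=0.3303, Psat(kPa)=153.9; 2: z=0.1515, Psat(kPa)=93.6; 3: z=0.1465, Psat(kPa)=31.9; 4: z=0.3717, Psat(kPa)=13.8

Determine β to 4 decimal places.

β = 0.4690

Raoult's law: Kᵢ = Pᵢˢᵃᵗ/P = Pᵢˢᵃᵗ/48.1.
  K_1 = 153.9/48.1 = 3.199584, K_2 = 93.6/48.1 = 1.945946, K_3 = 31.9/48.1 = 0.663202, K_4 = 13.8/48.1 = 0.286902
Material balance + equilibrium reduce to Σ zᵢ(Kᵢ−1)/(1+β(Kᵢ−1)) = 0.
Check two-phase: ΣzᵢKᵢ = 1.5554 > 1 and Σzᵢ/Kᵢ = 1.6975 > 1, so g(0) = 0.5554 > 0 and g(1) = -0.6975 < 0.
Newton iteration, β⁰ = 0.43:
  β = 0.4300: g = 0.03528, g' = -0.9064 → β = 0.4689
  β = 0.4689: g = 0.00011, g' = -0.9024 → β = 0.4690
Converged at β = 0.4690.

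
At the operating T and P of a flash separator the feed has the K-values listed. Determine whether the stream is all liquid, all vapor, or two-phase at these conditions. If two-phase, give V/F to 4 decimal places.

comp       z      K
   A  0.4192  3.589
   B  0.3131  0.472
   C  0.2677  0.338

ΣzᵢKᵢ = 1.7428; Σzᵢ/Kᵢ = 1.5722.
Both exceed 1, so a two-phase solution exists.
Let ψ = V/F and solve Σ zᵢ(Kᵢ−1)/(1+ψ(Kᵢ−1)) = 0.
Newton iteration, ψ⁰ = 0.5:
  ψ = 0.5000: g = -0.01651, g' = -0.9570 → ψ = 0.4827
  ψ = 0.4827: g = 0.00007, g' = -0.9657 → ψ = 0.4828
Converged at ψ = 0.4828.

two-phase, V/F = 0.4828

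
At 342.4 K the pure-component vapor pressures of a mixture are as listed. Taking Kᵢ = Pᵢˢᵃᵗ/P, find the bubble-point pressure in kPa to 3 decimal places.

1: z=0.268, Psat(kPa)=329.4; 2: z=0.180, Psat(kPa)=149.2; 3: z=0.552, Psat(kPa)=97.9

At the bubble point ψ → 0, so ΣzᵢKᵢ = 1 with Kᵢ = Pᵢˢᵃᵗ/P ⇒ P = ΣzᵢPᵢˢᵃᵗ.
P = 0.268·329.4 + 0.180·149.2 + 0.552·97.9 = 169.176 kPa

Pbub = 169.176 kPa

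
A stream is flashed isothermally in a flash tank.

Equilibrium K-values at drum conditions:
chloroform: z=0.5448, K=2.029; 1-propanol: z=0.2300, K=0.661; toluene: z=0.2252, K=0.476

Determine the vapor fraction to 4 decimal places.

Iterate (Newton) starting at ψ = 0.5:
  ψ = 0.5000: g = 0.11637, g' = -0.4033 → ψ = 0.7885
  ψ = 0.7885: g = 0.00198, g' = -0.4046 → ψ = 0.7934
Converged at ψ = 0.7934.

ψ = 0.7934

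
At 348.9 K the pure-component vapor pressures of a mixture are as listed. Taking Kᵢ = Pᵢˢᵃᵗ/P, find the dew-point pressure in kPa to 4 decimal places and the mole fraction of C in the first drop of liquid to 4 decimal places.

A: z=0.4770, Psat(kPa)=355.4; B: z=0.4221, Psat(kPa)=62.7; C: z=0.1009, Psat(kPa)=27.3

At the dew point ψ → 1, so Σzᵢ/Kᵢ = 1 with Kᵢ = Pᵢˢᵃᵗ/P ⇒ 1/P = Σzᵢ/Pᵢˢᵃᵗ.
1/P = 0.4770/355.4 + 0.4221/62.7 + 0.1009/27.3 = 0.0117702 ⇒ P = 84.9605 kPa
xᵢ = zᵢP/Pᵢˢᵃᵗ ⇒ x_C = 0.1009·84.9605/27.3 = 0.3140

Pdew = 84.9605 kPa, x_C = 0.3140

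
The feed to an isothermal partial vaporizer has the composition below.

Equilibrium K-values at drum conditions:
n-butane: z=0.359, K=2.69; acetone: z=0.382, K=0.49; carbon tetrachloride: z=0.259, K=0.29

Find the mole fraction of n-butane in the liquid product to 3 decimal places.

x_n-butane = 0.260

Let ψ = V/F and solve Σ zᵢ(Kᵢ−1)/(1+ψ(Kᵢ−1)) = 0.
Feasibility: ΣzᵢKᵢ = 1.228, Σzᵢ/Kᵢ = 1.806 — both > 1, two phases present.
Newton–Raphson from ψ = 0.4:
  ψ = 0.400: g = -0.1396, g' = -0.777 → ψ = 0.220
  ψ = 0.220: g = 0.0047, g' = -0.854 → ψ = 0.226
Converged at ψ = 0.226.
Compositions from xᵢ = zᵢ/(1+ψ(Kᵢ−1)), yᵢ = Kᵢxᵢ:
  n-butane: x = 0.260, y = 0.699
  acetone: x = 0.432, y = 0.212
  carbon tetrachloride: x = 0.308, y = 0.089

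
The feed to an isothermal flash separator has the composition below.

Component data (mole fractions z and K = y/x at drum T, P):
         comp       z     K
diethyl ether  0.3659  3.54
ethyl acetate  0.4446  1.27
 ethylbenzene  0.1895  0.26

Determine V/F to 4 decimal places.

V/F = 0.8635

Iterate (Newton) starting at V/F = 0.55:
  V/F = 0.5500: g = 0.25577, g' = -0.7305 → V/F = 0.9001
  V/F = 0.9001: g = -0.04059, g' = -1.1703 → V/F = 0.8654
  V/F = 0.8654: g = -0.00209, g' = -1.0547 → V/F = 0.8635
Converged at V/F = 0.8635.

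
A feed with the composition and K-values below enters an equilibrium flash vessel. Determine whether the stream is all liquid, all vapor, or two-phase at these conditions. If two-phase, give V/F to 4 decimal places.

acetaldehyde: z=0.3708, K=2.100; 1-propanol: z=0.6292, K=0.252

all liquid

ΣzᵢKᵢ = 0.9372; Σzᵢ/Kᵢ = 2.6734.
Since ΣzᵢKᵢ < 1 the mixture is below its bubble point — single liquid phase.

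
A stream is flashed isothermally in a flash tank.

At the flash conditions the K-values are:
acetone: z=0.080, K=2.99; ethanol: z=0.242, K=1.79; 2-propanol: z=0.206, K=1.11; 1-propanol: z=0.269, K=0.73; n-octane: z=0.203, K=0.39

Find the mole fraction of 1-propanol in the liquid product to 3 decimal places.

x_1-propanol = 0.304

Newton–Raphson from V/F = 0.69:
  V/F = 0.690: g = -0.0912, g' = -0.377 → V/F = 0.448
  V/F = 0.448: g = -0.0060, g' = -0.342 → V/F = 0.430
Converged at V/F = 0.430.
Compositions from xᵢ = zᵢ/(1+V/F(Kᵢ−1)), yᵢ = Kᵢxᵢ:
  acetone: x = 0.043, y = 0.129
  ethanol: x = 0.181, y = 0.323
  2-propanol: x = 0.197, y = 0.218
  1-propanol: x = 0.304, y = 0.222
  n-octane: x = 0.275, y = 0.107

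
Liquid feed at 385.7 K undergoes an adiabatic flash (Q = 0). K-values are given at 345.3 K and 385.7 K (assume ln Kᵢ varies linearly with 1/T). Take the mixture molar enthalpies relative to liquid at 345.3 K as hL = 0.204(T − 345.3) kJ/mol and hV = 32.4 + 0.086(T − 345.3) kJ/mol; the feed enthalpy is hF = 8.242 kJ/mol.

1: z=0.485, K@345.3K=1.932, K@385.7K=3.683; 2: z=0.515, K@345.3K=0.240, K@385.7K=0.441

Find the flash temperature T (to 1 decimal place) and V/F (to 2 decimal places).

Adiabatic flash: solve Rachford–Rice at each trial T, then check hF = ψ·hV(T) + (1−ψ)·hL(T).
  T = 345.3 K: K = (1.932, 0.240), RR gives ψ = 0.086, H_out = 2.773 kJ/mol
  T = 385.7 K: K = (3.683, 0.441), RR gives ψ = 0.676, H_out = 26.912 kJ/mol
  T = 365.5 K: K = (2.715, 0.331), RR gives ψ = 0.425, H_out = 16.865 kJ/mol
  T = 355.4 K: K = (2.302, 0.283), RR gives ψ = 0.281, H_out = 10.825 kJ/mol
  T = 350.4 K: K = (2.113, 0.261), RR gives ψ = 0.194, H_out = 7.203 kJ/mol
  T = 352.9 K: K = (2.206, 0.272), RR gives ψ = 0.239, H_out = 9.085 kJ/mol
  T = 351.6 K: K = (2.157, 0.266), RR gives ψ = 0.216, H_out = 8.126 kJ/mol
Linear interpolation between T = 351.6 (H_out = 8.126) and T = 352.9 (H_out = 9.085) on hF = 8.242 gives T ≈ 351.8 K, at which ψ = 0.22.

T = 351.8 K, V/F = 0.22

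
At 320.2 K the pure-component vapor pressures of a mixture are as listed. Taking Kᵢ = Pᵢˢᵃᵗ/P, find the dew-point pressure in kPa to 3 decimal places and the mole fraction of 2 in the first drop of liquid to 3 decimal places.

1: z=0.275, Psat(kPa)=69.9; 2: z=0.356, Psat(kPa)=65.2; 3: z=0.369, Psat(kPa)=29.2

At the dew point ψ → 1, so Σzᵢ/Kᵢ = 1 with Kᵢ = Pᵢˢᵃᵗ/P ⇒ 1/P = Σzᵢ/Pᵢˢᵃᵗ.
1/P = 0.275/69.9 + 0.356/65.2 + 0.369/29.2 = 0.022031 ⇒ P = 45.390 kPa
xᵢ = zᵢP/Pᵢˢᵃᵗ ⇒ x_2 = 0.356·45.390/65.2 = 0.248

Pdew = 45.390 kPa, x_2 = 0.248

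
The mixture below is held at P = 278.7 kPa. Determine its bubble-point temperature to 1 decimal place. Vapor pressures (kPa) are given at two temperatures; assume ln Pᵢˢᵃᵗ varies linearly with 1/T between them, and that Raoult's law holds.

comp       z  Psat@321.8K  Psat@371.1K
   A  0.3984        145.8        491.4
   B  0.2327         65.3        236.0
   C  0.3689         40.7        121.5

Bubble-point temperature: ΣzᵢPᵢˢᵃᵗ(T) = P. Interpolate ln Pᵢˢᵃᵗ = aᵢ + bᵢ/T.
  T = 321.8 K: ΣzᵢPᵢˢᵃᵗ = 88.30 kPa
  T = 371.1 K: ΣzᵢPᵢˢᵃᵗ = 295.51 kPa
  T = 346.5 K: ΣzᵢPᵢˢᵃᵗ = 168.76 kPa
  T = 358.8 K: ΣzᵢPᵢˢᵃᵗ = 225.46 kPa
  T = 365.0 K: ΣzᵢPᵢˢᵃᵗ = 258.99 kPa
  T = 368.1 K: ΣzᵢPᵢˢᵃᵗ = 277.10 kPa
  T = 369.6 K: ΣzᵢPᵢˢᵃᵗ = 286.19 kPa
Interpolating between 368.1 K and 369.6 K gives T ≈ 368.4 K.

T = 368.4 K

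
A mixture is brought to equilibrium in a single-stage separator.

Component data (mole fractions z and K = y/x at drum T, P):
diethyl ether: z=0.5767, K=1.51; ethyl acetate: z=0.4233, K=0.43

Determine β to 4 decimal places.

Material balance + equilibrium reduce to Σ zᵢ(Kᵢ−1)/(1+β(Kᵢ−1)) = 0.
g(0) = ΣzᵢKᵢ − 1 = 0.0528 and g(1) = 1 − Σzᵢ/Kᵢ = -0.3663, so a root lies in (0, 1).
Binary case is linear: z₁(K₁−1)(1+β(K₂−1)) + z₂(K₂−1)(1+β(K₁−1)) = 0
⇒ β = [z₁(K₁−1)+z₂(K₂−1)] / [−(K₁−1)(K₂−1)] = 0.05284/0.29070 = 0.1818

β = 0.1818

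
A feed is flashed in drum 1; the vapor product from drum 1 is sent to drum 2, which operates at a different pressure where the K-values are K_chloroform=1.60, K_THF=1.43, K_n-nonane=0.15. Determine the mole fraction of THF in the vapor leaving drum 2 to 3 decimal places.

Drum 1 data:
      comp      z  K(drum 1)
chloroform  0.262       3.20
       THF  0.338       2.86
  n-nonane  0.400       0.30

Drum 1:
Newton iteration, ψ₁⁰ = 0.44:
  ψ₁ = 0.440: g = 0.2340, g' = -1.090 → ψ₁ = 0.655
  ψ₁ = 0.655: g = 0.0029, g' = -1.119 → ψ₁ = 0.657
Converged at ψ₁ = 0.657.
Drum-1 compositions:
  chloroform: x = 0.107, y = 0.343
  THF: x = 0.152, y = 0.435
  n-nonane: x = 0.741, y = 0.222
Drum-2 feed = drum-1 vapor: z₂ = (0.3428, 0.4350, 0.2222).
Drum 2:
Let ψ₂ = V/F and solve Σ zᵢ(Kᵢ−1)/(1+ψ₂(Kᵢ−1)) = 0.
Check two-phase: ΣzᵢKᵢ = 1.204 > 1 and Σzᵢ/Kᵢ = 2.000 > 1, so g(0) = 0.204 > 0 and g(1) = -1.000 < 0.
Newton–Raphson from ψ₂ = 0.5:
  ψ₂ = 0.500: g = -0.0164, g' = -0.613 → ψ₂ = 0.473
Converged at ψ₂ = 0.473.
  chloroform: x = 0.267, y = 0.427
  THF: x = 0.362, y = 0.517
  n-nonane: x = 0.371, y = 0.056

y_THF (drum 2) = 0.517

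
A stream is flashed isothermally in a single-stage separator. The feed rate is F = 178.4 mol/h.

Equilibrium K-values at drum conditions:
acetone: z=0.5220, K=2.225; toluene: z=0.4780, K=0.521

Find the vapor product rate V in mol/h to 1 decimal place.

V = 124.8 mol/h

Binary case is linear: z₁(K₁−1)(1+ψ(K₂−1)) + z₂(K₂−1)(1+ψ(K₁−1)) = 0
⇒ ψ = [z₁(K₁−1)+z₂(K₂−1)] / [−(K₁−1)(K₂−1)] = 0.41049/0.58678 = 0.6996
Then V = ψ·F = 0.6996·178.4 = 124.8 mol/h and L = F − V = 53.6 mol/h.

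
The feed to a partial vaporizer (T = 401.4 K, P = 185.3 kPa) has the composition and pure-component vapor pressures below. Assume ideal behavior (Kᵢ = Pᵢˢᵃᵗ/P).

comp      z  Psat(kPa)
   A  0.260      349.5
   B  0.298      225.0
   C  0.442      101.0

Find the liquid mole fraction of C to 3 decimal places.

Raoult's law: Kᵢ = Pᵢˢᵃᵗ/P = Pᵢˢᵃᵗ/185.3.
  K_A = 349.5/185.3 = 1.88613, K_B = 225.0/185.3 = 1.21425, K_C = 101.0/185.3 = 0.54506
Let ψ = V/F and solve Σ zᵢ(Kᵢ−1)/(1+ψ(Kᵢ−1)) = 0.
g(0) = ΣzᵢKᵢ − 1 = 0.093 and g(1) = 1 − Σzᵢ/Kᵢ = -0.194, so a root lies in (0, 1).
Newton iteration, ψ⁰ = 0.53:
  ψ = 0.530: g = -0.0509, g' = -0.264 → ψ = 0.338
  ψ = 0.338: g = -0.0007, g' = -0.261 → ψ = 0.335
Converged at ψ = 0.335.
Compositions from xᵢ = zᵢ/(1+ψ(Kᵢ−1)), yᵢ = Kᵢxᵢ:
  A: x = 0.200, y = 0.378
  B: x = 0.278, y = 0.338
  C: x = 0.521, y = 0.284

x_C = 0.521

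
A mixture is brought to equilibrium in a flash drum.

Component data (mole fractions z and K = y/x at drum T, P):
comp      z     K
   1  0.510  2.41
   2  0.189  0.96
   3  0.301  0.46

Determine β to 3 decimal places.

Newton–Raphson from β = 0.63:
  β = 0.630: g = 0.1267, g' = -0.486 → β = 0.891
  β = 0.891: g = -0.0022, g' = -0.525 → β = 0.886
Converged at β = 0.886.

β = 0.886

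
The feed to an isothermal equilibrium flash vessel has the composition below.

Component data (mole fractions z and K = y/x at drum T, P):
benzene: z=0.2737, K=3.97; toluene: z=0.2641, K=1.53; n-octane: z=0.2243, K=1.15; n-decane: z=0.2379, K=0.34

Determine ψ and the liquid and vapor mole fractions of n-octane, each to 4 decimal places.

Rachford–Rice: g(ψ) = Σ zᵢ(Kᵢ−1)/(1+ψ(Kᵢ−1)) = 0.
Check two-phase: ΣzᵢKᵢ = 1.8295 > 1 and Σzᵢ/Kᵢ = 1.1363 > 1, so g(0) = 0.8295 > 0 and g(1) = -0.1363 < 0.
Iterate (Newton) starting at ψ = 0.5:
  ψ = 0.5000: g = 0.23472, g' = -0.6725 → ψ = 0.8490
  ψ = 0.8490: g = 0.00009, g' = -0.7700 → ψ = 0.8491
Converged at ψ = 0.8491.
Compositions from xᵢ = zᵢ/(1+ψ(Kᵢ−1)), yᵢ = Kᵢxᵢ:
  benzene: x = 0.0777, y = 0.3085
  toluene: x = 0.1821, y = 0.2787
  n-octane: x = 0.1990, y = 0.2288
  n-decane: x = 0.5412, y = 0.1840

ψ = 0.8491, x_n-octane = 0.1990, y_n-octane = 0.2288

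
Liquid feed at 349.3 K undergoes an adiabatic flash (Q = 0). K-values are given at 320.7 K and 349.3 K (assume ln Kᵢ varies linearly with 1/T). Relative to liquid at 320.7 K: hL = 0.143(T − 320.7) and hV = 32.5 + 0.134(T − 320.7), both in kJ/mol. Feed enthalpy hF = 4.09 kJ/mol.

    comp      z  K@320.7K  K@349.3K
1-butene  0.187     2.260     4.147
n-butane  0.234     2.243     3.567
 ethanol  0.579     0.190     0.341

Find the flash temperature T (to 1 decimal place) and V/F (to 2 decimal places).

T = 323.8 K, V/F = 0.11

Adiabatic flash: solve Rachford–Rice at each trial T, then check hF = ψ·hV(T) + (1−ψ)·hL(T).
  T = 320.7 K: K = (2.260, 2.243, 0.190), RR gives ψ = 0.057, H_out = 1.845 kJ/mol
  T = 349.3 K: K = (4.147, 3.567, 0.341), RR gives ψ = 0.433, H_out = 18.041 kJ/mol
  T = 335.0 K: K = (3.101, 2.857, 0.258), RR gives ψ = 0.272, H_out = 10.856 kJ/mol
  T = 327.9 K: K = (2.660, 2.540, 0.222), RR gives ψ = 0.178, H_out = 6.796 kJ/mol
  T = 324.3 K: K = (2.454, 2.389, 0.206), RR gives ψ = 0.122, H_out = 4.461 kJ/mol
  T = 322.5 K: K = (2.355, 2.315, 0.198), RR gives ψ = 0.090, H_out = 3.194 kJ/mol
Linear interpolation between T = 322.5 (H_out = 3.194) and T = 324.3 (H_out = 4.461) on hF = 4.09 gives T ≈ 323.8 K, at which ψ = 0.11.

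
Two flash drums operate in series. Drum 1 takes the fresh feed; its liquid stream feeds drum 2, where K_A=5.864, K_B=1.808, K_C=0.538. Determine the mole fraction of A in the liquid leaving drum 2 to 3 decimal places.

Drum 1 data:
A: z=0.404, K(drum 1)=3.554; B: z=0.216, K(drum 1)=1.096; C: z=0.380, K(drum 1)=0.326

Drum 1:
Material balance + equilibrium reduce to Σ zᵢ(Kᵢ−1)/(1+ψ₁(Kᵢ−1)) = 0.
Feasibility: ΣzᵢKᵢ = 1.796, Σzᵢ/Kᵢ = 1.476 — both > 1, two phases present.
Iterate (Newton) starting at ψ₁ = 0.65:
  ψ₁ = 0.650: g = -0.0484, g' = -0.921 → ψ₁ = 0.597
Converged at ψ₁ = 0.597.
Drum-1 compositions:
  A: x = 0.160, y = 0.569
  B: x = 0.204, y = 0.224
  C: x = 0.636, y = 0.207
Drum-2 feed = drum-1 liquid: z₂ = (0.1601, 0.2043, 0.6356).
Drum 2:
Let ψ₂ = V/F and solve Σ zᵢ(Kᵢ−1)/(1+ψ₂(Kᵢ−1)) = 0.
Feasibility: ΣzᵢKᵢ = 1.650, Σzᵢ/Kᵢ = 1.322 — both > 1, two phases present.
Newton–Raphson from ψ₂ = 0.7:
  ψ₂ = 0.700: g = -0.1518, g' = -0.546 → ψ₂ = 0.422
  ψ₂ = 0.422: g = 0.0134, g' = -0.690 → ψ₂ = 0.441
  ψ₂ = 0.441: g = 0.0002, g' = -0.669 → ψ₂ = 0.442
Converged at ψ₂ = 0.442.
  A: x = 0.051, y = 0.298
  B: x = 0.151, y = 0.272
  C: x = 0.799, y = 0.430

x_A (drum 2) = 0.051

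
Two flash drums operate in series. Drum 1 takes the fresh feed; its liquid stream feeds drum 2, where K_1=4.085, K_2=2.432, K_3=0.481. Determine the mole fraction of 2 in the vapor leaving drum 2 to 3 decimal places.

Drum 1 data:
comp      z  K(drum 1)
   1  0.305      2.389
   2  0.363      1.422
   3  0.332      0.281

y_2 (drum 2) = 0.378

Drum 1:
Let ψ₁ = V/F and solve Σ zᵢ(Kᵢ−1)/(1+ψ₁(Kᵢ−1)) = 0.
g(0) = ΣzᵢKᵢ − 1 = 0.338 and g(1) = 1 − Σzᵢ/Kᵢ = -0.564, so a root lies in (0, 1).
Newton–Raphson from ψ₁ = 0.5:
  ψ₁ = 0.500: g = 0.0038, g' = -0.667 → ψ₁ = 0.506
Converged at ψ₁ = 0.506.
Drum-1 compositions:
  1: x = 0.179, y = 0.428
  2: x = 0.299, y = 0.425
  3: x = 0.522, y = 0.147
Drum-2 feed = drum-1 liquid: z₂ = (0.1792, 0.2992, 0.5217).
Drum 2:
Rachford–Rice: g(ψ₂) = Σ zᵢ(Kᵢ−1)/(1+ψ₂(Kᵢ−1)) = 0.
g(0) = ΣzᵢKᵢ − 1 = 0.710 and g(1) = 1 − Σzᵢ/Kᵢ = -0.251, so a root lies in (0, 1).
Newton iteration, ψ₂⁰ = 0.5:
  ψ₂ = 0.500: g = 0.1014, g' = -0.728 → ψ₂ = 0.639
  ψ₂ = 0.639: g = 0.0045, g' = -0.675 → ψ₂ = 0.646
Converged at ψ₂ = 0.646.
  1: x = 0.060, y = 0.245
  2: x = 0.155, y = 0.378
  3: x = 0.785, y = 0.377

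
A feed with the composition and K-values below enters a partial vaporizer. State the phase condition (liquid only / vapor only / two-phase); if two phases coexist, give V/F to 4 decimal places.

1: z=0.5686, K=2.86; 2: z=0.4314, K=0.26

two-phase, V/F = 0.5364

ΣzᵢKᵢ = 1.7384; Σzᵢ/Kᵢ = 1.8580.
Both exceed 1, so a two-phase solution exists.
Rachford–Rice: g(ψ) = Σ zᵢ(Kᵢ−1)/(1+ψ(Kᵢ−1)) = 0.
Iterate (Newton) starting at ψ = 0.5:
  ψ = 0.5000: g = 0.04125, g' = -1.1233 → ψ = 0.5367
  ψ = 0.5367: g = -0.00032, g' = -1.1427 → ψ = 0.5364
Converged at ψ = 0.5364.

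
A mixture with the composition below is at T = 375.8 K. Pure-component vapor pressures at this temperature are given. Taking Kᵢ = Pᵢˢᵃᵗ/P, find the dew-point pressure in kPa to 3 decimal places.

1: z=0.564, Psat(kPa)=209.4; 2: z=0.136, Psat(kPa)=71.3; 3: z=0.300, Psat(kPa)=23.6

Pdew = 57.761 kPa

At the dew point ψ → 1, so Σzᵢ/Kᵢ = 1 with Kᵢ = Pᵢˢᵃᵗ/P ⇒ 1/P = Σzᵢ/Pᵢˢᵃᵗ.
1/P = 0.564/209.4 + 0.136/71.3 + 0.300/23.6 = 0.017313 ⇒ P = 57.761 kPa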